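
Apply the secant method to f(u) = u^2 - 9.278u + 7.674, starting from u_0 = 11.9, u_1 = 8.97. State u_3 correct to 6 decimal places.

8.373855

Secant update: u_(k+1) = u_k − f(u_k)·(u_k − u_(k-1))/(f(u_k) − f(u_(k-1))).
f(u_0) = 38.875800, f(u_1) = 4.911240
u_2 = 8.970000 - (4.911240)·(8.970000 - 11.900000)/(4.911240 - (38.875800)) = 8.546325; f(u_2) = 1.420868
u_3 = 8.546325 - (1.420868)·(8.546325 - 8.970000)/(1.420868 - (4.911240)) = 8.373855; f(u_3) = 0.102818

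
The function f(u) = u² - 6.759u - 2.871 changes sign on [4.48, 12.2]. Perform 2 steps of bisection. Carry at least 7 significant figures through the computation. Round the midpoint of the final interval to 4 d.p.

7.3750

f(4.480000) = -13.080920, f(12.200000) = 63.509200 (opposite signs)
step 1: m = 8.340000, f(m) = 10.314540 > 0 → root in [4.480000, 8.340000]
step 2: m = 6.410000, f(m) = -5.108090 < 0 → root in [6.410000, 8.340000]
Midpoint of [6.410000, 8.340000] = 7.375000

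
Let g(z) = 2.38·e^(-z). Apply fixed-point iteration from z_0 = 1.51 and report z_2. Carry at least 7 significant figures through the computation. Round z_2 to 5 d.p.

z_1 = g(1.510000) = 0.525766
z_2 = g(0.525766) = 1.406824

1.40682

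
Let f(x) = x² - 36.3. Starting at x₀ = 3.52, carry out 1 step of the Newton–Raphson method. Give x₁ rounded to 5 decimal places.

6.91625

f'(x) = 2x
x_0 = 3.520000: f = -23.909600, f' = 7.040000 → x_1 = 3.520000 - (-23.909600)/(7.040000) = 6.916250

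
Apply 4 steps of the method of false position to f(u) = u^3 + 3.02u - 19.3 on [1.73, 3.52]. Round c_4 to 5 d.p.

False-position update: c = (a·f(b) − b·f(a))/(f(b) − f(a)); replace the endpoint whose sign matches f(c).
f(1.730000) = -8.897683, f(3.520000) = 34.944608
step 1: c = 2.093276, f(c) = -3.805980 < 0 → new bracket [2.093276, 3.520000]
step 2: c = 2.233405, f(c) = -1.414673 < 0 → new bracket [2.233405, 3.520000]
step 3: c = 2.283464, f(c) = -0.497481 < 0 → new bracket [2.283464, 3.520000]
step 4: c = 2.300821, f(c) = -0.171493 < 0 → new bracket [2.300821, 3.520000]

2.30082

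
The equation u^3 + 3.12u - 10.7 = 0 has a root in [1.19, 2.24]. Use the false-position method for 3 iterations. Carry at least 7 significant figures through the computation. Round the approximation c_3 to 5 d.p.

1.73595

f(1.190000) = -5.302041, f(2.240000) = 7.528224
step 1: c = 1.623907, f(c) = -1.351046 < 0 → new bracket [1.623907, 2.240000]
step 2: c = 1.717650, f(c) = -0.273310 < 0 → new bracket [1.717650, 2.240000]
step 3: c = 1.735950, f(c) = -0.052517 < 0 → new bracket [1.735950, 2.240000]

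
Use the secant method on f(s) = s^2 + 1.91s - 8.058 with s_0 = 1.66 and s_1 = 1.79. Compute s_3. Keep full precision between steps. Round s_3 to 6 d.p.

Secant update: s_(k+1) = s_k − f(s_k)·(s_k − s_(k-1))/(f(s_k) − f(s_(k-1))).
f(s_0) = -2.131800, f(s_1) = -1.435000
s_2 = 1.790000 - (-1.435000)·(1.790000 - 1.660000)/(-1.435000 - (-2.131800)) = 2.057724; f(s_2) = 0.106480
s_3 = 2.057724 - (0.106480)·(2.057724 - 1.790000)/(0.106480 - (-1.435000)) = 2.039230; f(s_3) = -0.004609

2.039230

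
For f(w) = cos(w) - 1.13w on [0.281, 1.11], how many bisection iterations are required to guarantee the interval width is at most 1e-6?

Initial width b − a = 1.11 − 0.281 = 0.829000.
After n steps the width is (b−a)/2^n; need (b−a)/2^n ≤ 1e-6.
So n ≥ log₂(0.829000/1e-6) = log₂(829000.0000) ≈ 19.6610.
Hence n = 20.

20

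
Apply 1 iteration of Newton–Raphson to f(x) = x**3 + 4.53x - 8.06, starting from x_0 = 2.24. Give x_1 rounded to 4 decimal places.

1.5595

f'(x) = 3x**2 + 4.53
x_0 = 2.240000: f = 13.326624, f' = 19.582800 → x_1 = 2.240000 - (13.326624)/(19.582800) = 1.559473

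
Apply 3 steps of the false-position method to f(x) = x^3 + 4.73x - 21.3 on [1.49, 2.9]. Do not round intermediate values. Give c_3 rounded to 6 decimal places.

f(1.490000) = -10.944351, f(2.900000) = 16.806000
step 1: c = 2.046084, f(c) = -3.056169 < 0 → new bracket [2.046084, 2.900000]
step 2: c = 2.177475, f(c) = -0.676263 < 0 → new bracket [2.177475, 2.900000]
step 3: c = 2.205425, f(c) = -0.141382 < 0 → new bracket [2.205425, 2.900000]

2.205425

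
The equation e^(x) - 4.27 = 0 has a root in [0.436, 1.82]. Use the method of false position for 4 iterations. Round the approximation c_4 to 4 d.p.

1.4505

False-position update: c = (a·f(b) − b·f(a))/(f(b) − f(a)); replace the endpoint whose sign matches f(c).
f(0.436000) = -2.723491, f(1.820000) = 1.901858
step 1: c = 1.250925, f(c) = -0.776428 < 0 → new bracket [1.250925, 1.820000]
step 2: c = 1.415898, f(c) = -0.149815 < 0 → new bracket [1.415898, 1.820000]
step 3: c = 1.445406, f(c) = -0.026426 < 0 → new bracket [1.445406, 1.820000]
step 4: c = 1.450539, f(c) = -0.004585 < 0 → new bracket [1.450539, 1.820000]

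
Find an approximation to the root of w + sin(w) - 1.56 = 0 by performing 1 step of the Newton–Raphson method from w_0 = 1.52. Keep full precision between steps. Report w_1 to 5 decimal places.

f'(w) = 1 + cos(w)
w_0 = 1.520000: f = 0.958710, f' = 1.050774 → w_1 = 1.520000 - (0.958710)/(1.050774) = 0.607616

0.60762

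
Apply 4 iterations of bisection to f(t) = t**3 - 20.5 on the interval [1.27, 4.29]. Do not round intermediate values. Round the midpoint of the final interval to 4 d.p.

f(1.270000) = -18.451617, f(4.290000) = 58.453589 (opposite signs)
step 1: m = 2.780000, f(m) = 0.984952 > 0 → root in [1.270000, 2.780000]
step 2: m = 2.025000, f(m) = -12.196234 < 0 → root in [2.025000, 2.780000]
step 3: m = 2.402500, f(m) = -6.632755 < 0 → root in [2.402500, 2.780000]
step 4: m = 2.591250, f(m) = -3.100853 < 0 → root in [2.591250, 2.780000]
Midpoint of [2.591250, 2.780000] = 2.685625

2.6856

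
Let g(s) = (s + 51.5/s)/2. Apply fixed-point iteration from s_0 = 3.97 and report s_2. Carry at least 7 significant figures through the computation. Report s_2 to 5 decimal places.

7.27530

s_1 = g(3.970000) = 8.471146
s_2 = g(8.471146) = 7.275303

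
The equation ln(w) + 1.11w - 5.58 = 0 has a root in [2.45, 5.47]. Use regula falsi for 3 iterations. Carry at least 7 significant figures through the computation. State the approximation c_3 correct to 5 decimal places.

f(2.450000) = -1.964412, f(5.470000) = 2.190979
step 1: c = 3.877669, f(c) = 0.079447 > 0 → new bracket [2.450000, 3.877669]
step 2: c = 3.822174, f(c) = 0.003433 > 0 → new bracket [2.450000, 3.822174]
step 3: c = 3.819781, f(c) = 0.000149 > 0 → new bracket [2.450000, 3.819781]

3.81978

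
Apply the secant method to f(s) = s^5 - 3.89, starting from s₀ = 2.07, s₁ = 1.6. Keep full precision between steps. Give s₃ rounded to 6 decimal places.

f(s_0) = 34.115962, f(s_1) = 6.595760
s_2 = 1.600000 - (6.595760)·(1.600000 - 2.070000)/(6.595760 - (34.115962)) = 1.487355; f(s_2) = 3.389030
s_3 = 1.487355 - (3.389030)·(1.487355 - 1.600000)/(3.389030 - (6.595760)) = 1.368307; f(s_3) = 0.906420

1.368307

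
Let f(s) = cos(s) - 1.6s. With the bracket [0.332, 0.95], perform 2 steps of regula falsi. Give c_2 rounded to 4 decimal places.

f(0.332000) = 0.414192, f(0.950000) = -0.938317
step 1: c = 0.521256, f(c) = 0.033184 > 0 → new bracket [0.521256, 0.950000]
step 2: c = 0.535901, f(c) = 0.002367 > 0 → new bracket [0.535901, 0.950000]

0.5359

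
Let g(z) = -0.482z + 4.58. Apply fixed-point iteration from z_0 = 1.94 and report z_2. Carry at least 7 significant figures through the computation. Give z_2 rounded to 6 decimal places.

z_1 = g(1.940000) = 3.644920
z_2 = g(3.644920) = 2.823149

2.823149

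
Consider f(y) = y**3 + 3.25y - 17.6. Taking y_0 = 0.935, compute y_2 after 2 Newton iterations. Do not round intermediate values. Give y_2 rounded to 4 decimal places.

2.4800

f'(y) = 3y**2 + 3.25
y_0 = 0.935000: f = -13.743850, f' = 5.872675 → y_1 = 0.935000 - (-13.743850)/(5.872675) = 3.275305
y_1 = 3.275305: f = 28.180972, f' = 35.432865 → y_2 = 3.275305 - (28.180972)/(35.432865) = 2.479971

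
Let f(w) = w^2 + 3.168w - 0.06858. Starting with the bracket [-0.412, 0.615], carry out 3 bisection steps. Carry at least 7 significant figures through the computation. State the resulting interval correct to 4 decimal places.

f(-0.412000) = -1.204052, f(0.615000) = 2.257965 (opposite signs)
step 1: m = 0.101500, f(m) = 0.263274 > 0 → root in [-0.412000, 0.101500]
step 2: m = -0.155250, f(m) = -0.536309 < 0 → root in [-0.155250, 0.101500]
step 3: m = -0.026875, f(m) = -0.152998 < 0 → root in [-0.026875, 0.101500]

[-0.0269, 0.1015]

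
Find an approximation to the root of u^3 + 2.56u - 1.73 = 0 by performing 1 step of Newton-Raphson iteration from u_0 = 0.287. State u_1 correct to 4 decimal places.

0.6331

f'(u) = 3u^2 + 2.56
u_0 = 0.287000: f = -0.971640, f' = 2.807107 → u_1 = 0.287000 - (-0.971640)/(2.807107) = 0.633136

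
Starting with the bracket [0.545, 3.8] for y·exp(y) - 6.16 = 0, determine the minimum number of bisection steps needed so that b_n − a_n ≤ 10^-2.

Initial width b − a = 3.8 − 0.545 = 3.255000.
After n steps the width is (b−a)/2^n; need (b−a)/2^n ≤ 10^-2.
So n ≥ log₂(3.255000/10^-2) = log₂(325.5000) ≈ 8.3465.
Hence n = 9.

9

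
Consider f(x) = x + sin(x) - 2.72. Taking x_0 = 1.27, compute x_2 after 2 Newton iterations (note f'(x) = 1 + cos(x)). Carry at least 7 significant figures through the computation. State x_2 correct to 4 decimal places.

1.7296

Newton update: x ← x − f(x)/f'(x).
x_0 = 1.270000: f = -0.494899, f' = 1.296281 → x_1 = 1.270000 - (-0.494899)/(1.296281) = 1.651784
x_1 = 1.651784: f = -0.071494, f' = 0.919101 → x_2 = 1.651784 - (-0.071494)/(0.919101) = 1.729571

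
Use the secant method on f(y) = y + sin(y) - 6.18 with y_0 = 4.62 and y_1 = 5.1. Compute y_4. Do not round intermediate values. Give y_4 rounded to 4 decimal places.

6.2324

f(y_0) = -2.555735, f(y_1) = -2.005815
y_2 = 5.100000 - (-2.005815)·(5.100000 - 4.620000)/(-2.005815 - (-2.555735)) = 6.850782; f(y_2) = 1.208390
y_3 = 6.850782 - (1.208390)·(6.850782 - 5.100000)/(1.208390 - (-2.005815)) = 6.192570; f(y_3) = -0.077920
y_4 = 6.192570 - (-0.077920)·(6.192570 - 6.850782)/(-0.077920 - (1.208390)) = 6.232443; f(y_4) = 0.001722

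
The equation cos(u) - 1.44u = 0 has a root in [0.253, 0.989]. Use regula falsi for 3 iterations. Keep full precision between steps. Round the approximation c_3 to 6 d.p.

f(0.253000) = 0.603846, f(0.989000) = -0.874634
step 1: c = 0.553600, f(c) = 0.053454 > 0 → new bracket [0.553600, 0.989000]
step 2: c = 0.578677, f(c) = 0.003892 > 0 → new bracket [0.578677, 0.989000]
step 3: c = 0.580495, f(c) = 0.000279 > 0 → new bracket [0.580495, 0.989000]

0.580495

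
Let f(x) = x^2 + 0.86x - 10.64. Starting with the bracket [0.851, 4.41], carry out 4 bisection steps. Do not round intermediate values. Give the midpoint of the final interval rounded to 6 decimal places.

f(0.851000) = -9.183939, f(4.410000) = 12.600700 (opposite signs)
step 1: m = 2.630500, f(m) = -1.458240 < 0 → root in [2.630500, 4.410000]
step 2: m = 3.520250, f(m) = 4.779575 > 0 → root in [2.630500, 3.520250]
step 3: m = 3.075375, f(m) = 1.462754 > 0 → root in [2.630500, 3.075375]
step 4: m = 2.852938, f(m) = -0.047221 < 0 → root in [2.852938, 3.075375]
Midpoint of [2.852938, 3.075375] = 2.964156

2.964156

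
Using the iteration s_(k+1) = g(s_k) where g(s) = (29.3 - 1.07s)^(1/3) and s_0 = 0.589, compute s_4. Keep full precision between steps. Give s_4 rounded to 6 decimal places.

s_1 = g(0.589000) = 3.060611
s_2 = g(3.060611) = 2.963451
s_3 = g(2.963451) = 2.967392
s_4 = g(2.967392) = 2.967232

2.967232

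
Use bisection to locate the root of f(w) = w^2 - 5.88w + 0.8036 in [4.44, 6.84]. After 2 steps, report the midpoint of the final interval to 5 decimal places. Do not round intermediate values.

f(4.440000) = -5.590000, f(6.840000) = 7.370000 (opposite signs)
step 1: m = 5.640000, f(m) = -0.550000 < 0 → root in [5.640000, 6.840000]
step 2: m = 6.240000, f(m) = 3.050000 > 0 → root in [5.640000, 6.240000]
Midpoint of [5.640000, 6.240000] = 5.940000

5.94000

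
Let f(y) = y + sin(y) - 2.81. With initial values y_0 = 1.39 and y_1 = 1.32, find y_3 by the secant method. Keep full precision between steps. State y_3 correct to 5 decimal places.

Secant update: y_(k+1) = y_k − f(y_k)·(y_k − y_(k-1))/(f(y_k) − f(y_(k-1))).
f(y_0) = -0.436299, f(y_1) = -0.521285
y_2 = 1.320000 - (-0.521285)·(1.320000 - 1.390000)/(-0.521285 - (-0.436299)) = 1.749366; f(y_2) = -0.076536
y_3 = 1.749366 - (-0.076536)·(1.749366 - 1.320000)/(-0.076536 - (-0.521285)) = 1.823254; f(y_3) = -0.018445

1.82325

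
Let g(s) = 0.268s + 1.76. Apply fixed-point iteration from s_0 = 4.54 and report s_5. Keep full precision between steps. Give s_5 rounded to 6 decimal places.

s_1 = g(4.540000) = 2.976720
s_2 = g(2.976720) = 2.557761
s_3 = g(2.557761) = 2.445480
s_4 = g(2.445480) = 2.415389
s_5 = g(2.415389) = 2.407324

2.407324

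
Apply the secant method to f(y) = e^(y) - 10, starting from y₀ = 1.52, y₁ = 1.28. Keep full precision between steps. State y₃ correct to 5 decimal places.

2.01187

Secant update: y_(k+1) = y_k − f(y_k)·(y_k − y_(k-1))/(f(y_k) − f(y_(k-1))).
f(y_0) = -5.427775, f(y_1) = -6.403360
y_2 = 1.280000 - (-6.403360)·(1.280000 - 1.520000)/(-6.403360 - (-5.427775)) = 2.855266; f(y_2) = 7.379057
y_3 = 2.855266 - (7.379057)·(2.855266 - 1.280000)/(7.379057 - (-6.403360)) = 2.011874; f(y_3) = -2.522682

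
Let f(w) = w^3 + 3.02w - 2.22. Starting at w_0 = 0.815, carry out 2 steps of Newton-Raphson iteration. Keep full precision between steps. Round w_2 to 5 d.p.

Newton update: w ← w − f(w)/f'(w).
f'(w) = 3w^2 + 3.02
w_0 = 0.815000: f = 0.782643, f' = 5.012675 → w_1 = 0.815000 - (0.782643)/(5.012675) = 0.658867
w_1 = 0.658867: f = 0.055797, f' = 4.322318 → w_2 = 0.658867 - (0.055797)/(4.322318) = 0.645958

0.64596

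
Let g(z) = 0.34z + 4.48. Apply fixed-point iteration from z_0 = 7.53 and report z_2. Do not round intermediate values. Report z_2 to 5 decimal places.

z_1 = g(7.530000) = 7.040200
z_2 = g(7.040200) = 6.873668

6.87367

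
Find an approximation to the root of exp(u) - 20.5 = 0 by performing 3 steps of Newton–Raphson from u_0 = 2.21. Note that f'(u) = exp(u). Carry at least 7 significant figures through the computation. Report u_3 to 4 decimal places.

u_0 = 2.210000: f = -11.384284, f' = 9.115716 → u_1 = 2.210000 - (-11.384284)/(9.115716) = 3.458863
u_1 = 3.458863: f = 11.280831, f' = 31.780831 → u_2 = 3.458863 - (11.280831)/(31.780831) = 3.103906
u_2 = 3.103906: f = 1.784831, f' = 22.284831 → u_3 = 3.103906 - (1.784831)/(22.284831) = 3.023814

3.0238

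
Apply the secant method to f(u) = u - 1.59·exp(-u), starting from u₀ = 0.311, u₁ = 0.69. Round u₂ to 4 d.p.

Secant update: u_(k+1) = u_k − f(u_k)·(u_k − u_(k-1))/(f(u_k) − f(u_(k-1))).
f(u_0) = -0.854015, f(u_1) = -0.107506
u_2 = 0.690000 - (-0.107506)·(0.690000 - 0.311000)/(-0.107506 - (-0.854015)) = 0.744580; f(u_2) = -0.010564

0.7446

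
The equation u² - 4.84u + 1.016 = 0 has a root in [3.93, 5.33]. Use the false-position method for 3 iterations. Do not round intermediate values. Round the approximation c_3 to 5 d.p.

4.61790

f(3.930000) = -2.560300, f(5.330000) = 3.627700
step 1: c = 4.509253, f(c) = -0.475420 < 0 → new bracket [4.509253, 5.330000]
step 2: c = 4.604352, f(c) = -0.069008 < 0 → new bracket [4.604352, 5.330000]
step 3: c = 4.617898, f(c) = -0.009646 < 0 → new bracket [4.617898, 5.330000]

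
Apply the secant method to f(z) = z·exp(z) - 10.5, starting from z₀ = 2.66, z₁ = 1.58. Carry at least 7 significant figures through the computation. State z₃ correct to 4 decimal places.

f(z_0) = 27.528129, f(z_1) = -2.829170
z_2 = 1.580000 - (-2.829170)·(1.580000 - 2.660000)/(-2.829170 - (27.528129)) = 1.680651; f(z_2) = -1.476495
z_3 = 1.680651 - (-1.476495)·(1.680651 - 1.580000)/(-1.476495 - (-2.829170)) = 1.790516; f(z_3) = 0.229748

1.7905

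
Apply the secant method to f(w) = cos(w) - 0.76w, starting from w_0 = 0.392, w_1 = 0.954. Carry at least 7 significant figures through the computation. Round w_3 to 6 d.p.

0.859004

f(w_0) = 0.626227, f(w_1) = -0.146615
w_2 = 0.954000 - (-0.146615)·(0.954000 - 0.392000)/(-0.146615 - (0.626227)) = 0.847383; f(w_2) = 0.017935
w_3 = 0.847383 - (0.017935)·(0.847383 - 0.954000)/(0.017935 - (-0.146615)) = 0.859004; f(w_3) = 0.000349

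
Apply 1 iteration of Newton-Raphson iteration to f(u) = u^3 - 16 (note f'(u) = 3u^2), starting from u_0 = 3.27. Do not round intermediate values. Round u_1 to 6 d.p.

u_0 = 3.270000: f = 18.965783, f' = 32.078700 → u_1 = 3.270000 - (18.965783)/(32.078700) = 2.678773

2.678773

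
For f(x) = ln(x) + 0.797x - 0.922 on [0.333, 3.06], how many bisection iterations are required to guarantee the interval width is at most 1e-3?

Initial width b − a = 3.06 − 0.333 = 2.727000.
After n steps the width is (b−a)/2^n; need (b−a)/2^n ≤ 1e-3.
So n ≥ log₂(2.727000/1e-3) = log₂(2727.0000) ≈ 11.4131.
Hence n = 12.

12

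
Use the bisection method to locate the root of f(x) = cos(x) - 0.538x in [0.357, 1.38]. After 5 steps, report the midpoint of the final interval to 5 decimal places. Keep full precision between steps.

f(0.357000) = 0.744883, f(1.380000) = -0.552799 (opposite signs)
step 1: m = 0.868500, f(m) = 0.178719 > 0 → root in [0.868500, 1.380000]
step 2: m = 1.124250, f(m) = -0.172993 < 0 → root in [0.868500, 1.124250]
step 3: m = 0.996375, f(m) = 0.007299 > 0 → root in [0.996375, 1.124250]
step 4: m = 1.060312, f(m) = -0.081849 < 0 → root in [0.996375, 1.060312]
step 5: m = 1.028344, f(m) = -0.037011 < 0 → root in [0.996375, 1.028344]
Midpoint of [0.996375, 1.028344] = 1.012359

1.01236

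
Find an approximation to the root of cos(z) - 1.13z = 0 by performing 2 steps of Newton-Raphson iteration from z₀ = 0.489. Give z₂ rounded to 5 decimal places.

0.68523

Newton update: z ← z − f(z)/f'(z).
f'(z) = -sin(z) - 1.13
z_0 = 0.489000: f = 0.330233, f' = -1.599743 → z_1 = 0.489000 - (0.330233)/(-1.599743) = 0.695429
z_1 = 0.695429: f = -0.018055, f' = -1.770715 → z_2 = 0.695429 - (-0.018055)/(-1.770715) = 0.685232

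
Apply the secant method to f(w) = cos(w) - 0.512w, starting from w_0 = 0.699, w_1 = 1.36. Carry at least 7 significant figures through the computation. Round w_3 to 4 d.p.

1.0198

f(w_0) = 0.407598, f(w_1) = -0.487081
w_2 = 1.360000 - (-0.487081)·(1.360000 - 0.699000)/(-0.487081 - (0.407598)) = 1.000138; f(w_2) = 0.028115
w_3 = 1.000138 - (0.028115)·(1.000138 - 1.360000)/(0.028115 - (-0.487081)) = 1.019777; f(w_3) = 0.001431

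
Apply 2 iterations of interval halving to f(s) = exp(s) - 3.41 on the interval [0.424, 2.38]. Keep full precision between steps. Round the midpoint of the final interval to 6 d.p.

f(0.424000) = -1.881938, f(2.380000) = 7.394903 (opposite signs)
step 1: m = 1.402000, f(m) = 0.653318 > 0 → root in [0.424000, 1.402000]
step 2: m = 0.913000, f(m) = -0.918213 < 0 → root in [0.913000, 1.402000]
Midpoint of [0.913000, 1.402000] = 1.157500

1.157500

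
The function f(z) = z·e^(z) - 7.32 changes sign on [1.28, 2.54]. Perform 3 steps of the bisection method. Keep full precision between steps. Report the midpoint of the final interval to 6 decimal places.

f(1.280000) = -2.716301, f(2.540000) = 24.886364 (opposite signs)
step 1: m = 1.910000, f(m) = 5.578400 > 0 → root in [1.280000, 1.910000]
step 2: m = 1.595000, f(m) = 0.540685 > 0 → root in [1.280000, 1.595000]
step 3: m = 1.437500, f(m) = -1.267899 < 0 → root in [1.437500, 1.595000]
Midpoint of [1.437500, 1.595000] = 1.516250

1.516250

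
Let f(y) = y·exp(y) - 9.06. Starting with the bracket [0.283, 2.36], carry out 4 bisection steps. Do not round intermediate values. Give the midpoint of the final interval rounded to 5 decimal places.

f(0.283000) = -8.684429, f(2.360000) = 15.934645 (opposite signs)
step 1: m = 1.321500, f(m) = -4.105643 < 0 → root in [1.321500, 2.360000]
step 2: m = 1.840750, f(m) = 2.539049 > 0 → root in [1.321500, 1.840750]
step 3: m = 1.581125, f(m) = -1.375067 < 0 → root in [1.581125, 1.840750]
step 4: m = 1.710938, f(m) = 0.408580 > 0 → root in [1.581125, 1.710938]
Midpoint of [1.581125, 1.710938] = 1.646031

1.64603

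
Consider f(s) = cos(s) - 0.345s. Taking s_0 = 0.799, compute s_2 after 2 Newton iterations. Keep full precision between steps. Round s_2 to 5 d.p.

Newton update: s ← s − f(s)/f'(s).
f'(s) = -sin(s) - 0.345
s_0 = 0.799000: f = 0.421769, f' = -1.061659 → s_1 = 0.799000 - (0.421769)/(-1.061659) = 1.196273
s_1 = 1.196273: f = -0.046886, f' = -1.275682 → s_2 = 1.196273 - (-0.046886)/(-1.275682) = 1.159520

1.15952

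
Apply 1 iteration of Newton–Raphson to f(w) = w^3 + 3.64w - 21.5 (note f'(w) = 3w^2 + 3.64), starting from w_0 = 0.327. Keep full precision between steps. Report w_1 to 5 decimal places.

w_0 = 0.327000: f = -20.274754, f' = 3.960787 → w_1 = 0.327000 - (-20.274754)/(3.960787) = 5.445870

5.44587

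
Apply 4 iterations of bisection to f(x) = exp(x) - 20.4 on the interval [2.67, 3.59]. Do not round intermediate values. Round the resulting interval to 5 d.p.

f(2.670000) = -5.960031, f(3.590000) = 15.834076 (opposite signs)
step 1: m = 3.130000, f(m) = 2.473980 > 0 → root in [2.670000, 3.130000]
step 2: m = 2.900000, f(m) = -2.225855 < 0 → root in [2.900000, 3.130000]
step 3: m = 3.015000, f(m) = -0.010909 < 0 → root in [3.015000, 3.130000]
step 4: m = 3.072500, f(m) = 1.195825 > 0 → root in [3.015000, 3.072500]

[3.01500, 3.07250]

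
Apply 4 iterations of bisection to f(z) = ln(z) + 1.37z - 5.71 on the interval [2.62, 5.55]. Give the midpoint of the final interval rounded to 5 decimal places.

3.26094

f(2.620000) = -1.157426, f(5.550000) = 3.607298 (opposite signs)
step 1: m = 4.085000, f(m) = 1.293772 > 0 → root in [2.620000, 4.085000]
step 2: m = 3.352500, f(m) = 0.092631 > 0 → root in [2.620000, 3.352500]
step 3: m = 2.986250, f(m) = -0.524819 < 0 → root in [2.986250, 3.352500]
step 4: m = 3.169375, f(m) = -0.214422 < 0 → root in [3.169375, 3.352500]
Midpoint of [3.169375, 3.352500] = 3.260937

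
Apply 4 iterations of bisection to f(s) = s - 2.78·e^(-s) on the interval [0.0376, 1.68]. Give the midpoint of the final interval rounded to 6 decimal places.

1.012775

f(0.037600) = -2.639813, f(1.680000) = 1.161880 (opposite signs)
step 1: m = 0.858800, f(m) = -0.319003 < 0 → root in [0.858800, 1.680000]
step 2: m = 1.269400, f(m) = 0.488220 > 0 → root in [0.858800, 1.269400]
step 3: m = 1.064100, f(m) = 0.104894 > 0 → root in [0.858800, 1.064100]
step 4: m = 0.961450, f(m) = -0.101450 < 0 → root in [0.961450, 1.064100]
Midpoint of [0.961450, 1.064100] = 1.012775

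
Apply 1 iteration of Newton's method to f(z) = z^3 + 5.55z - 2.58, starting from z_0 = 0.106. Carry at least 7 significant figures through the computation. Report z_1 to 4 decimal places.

0.4625

f'(z) = 3z^2 + 5.55
z_0 = 0.106000: f = -1.990509, f' = 5.583708 → z_1 = 0.106000 - (-1.990509)/(5.583708) = 0.462485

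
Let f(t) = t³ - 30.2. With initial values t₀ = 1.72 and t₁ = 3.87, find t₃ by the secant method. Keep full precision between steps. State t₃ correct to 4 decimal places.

f(t_0) = -25.111552, f(t_1) = 27.760603
t_2 = 3.870000 - (27.760603)·(3.870000 - 1.720000)/(27.760603 - (-25.111552)) = 2.741139; f(t_2) = -9.603504
t_3 = 2.741139 - (-9.603504)·(2.741139 - 3.870000)/(-9.603504 - (27.760603)) = 3.031285; f(t_3) = -2.346477

3.0313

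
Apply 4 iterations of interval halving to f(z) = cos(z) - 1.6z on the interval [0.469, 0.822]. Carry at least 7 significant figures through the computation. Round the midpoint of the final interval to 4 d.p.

0.5462

f(0.469000) = 0.141621, f(0.822000) = -0.634442 (opposite signs)
step 1: m = 0.645500, f(m) = -0.234001 < 0 → root in [0.469000, 0.645500]
step 2: m = 0.557250, f(m) = -0.042887 < 0 → root in [0.469000, 0.557250]
step 3: m = 0.513125, f(m) = 0.050215 > 0 → root in [0.513125, 0.557250]
step 4: m = 0.535188, f(m) = 0.003873 > 0 → root in [0.535188, 0.557250]
Midpoint of [0.535188, 0.557250] = 0.546219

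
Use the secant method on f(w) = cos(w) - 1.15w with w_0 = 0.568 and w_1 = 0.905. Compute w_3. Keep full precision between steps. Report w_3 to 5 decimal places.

f(w_0) = 0.189779, f(w_1) = -0.423064
w_2 = 0.905000 - (-0.423064)·(0.905000 - 0.568000)/(-0.423064 - (0.189779)) = 0.672358; f(w_2) = 0.009143
w_3 = 0.672358 - (0.009143)·(0.672358 - 0.905000)/(0.009143 - (-0.423064)) = 0.677280; f(w_3) = 0.000409

0.67728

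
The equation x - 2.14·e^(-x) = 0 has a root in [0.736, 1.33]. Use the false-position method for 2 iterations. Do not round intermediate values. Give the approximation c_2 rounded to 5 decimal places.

0.88458

False-position update: c = (a·f(b) − b·f(a))/(f(b) − f(a)); replace the endpoint whose sign matches f(c).
f(0.736000) = -0.289116, f(1.330000) = 0.764019
step 1: c = 0.899070, f(c) = 0.028202 > 0 → new bracket [0.736000, 0.899070]
step 2: c = 0.884577, f(c) = 0.000995 > 0 → new bracket [0.736000, 0.884577]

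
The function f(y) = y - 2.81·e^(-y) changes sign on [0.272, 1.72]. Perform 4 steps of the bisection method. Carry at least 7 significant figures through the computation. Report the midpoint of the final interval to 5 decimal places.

1.04125

f(0.272000) = -1.868810, f(1.720000) = 1.216824 (opposite signs)
step 1: m = 0.996000, f(m) = -0.041884 < 0 → root in [0.996000, 1.720000]
step 2: m = 1.358000, f(m) = 0.635339 > 0 → root in [0.996000, 1.358000]
step 3: m = 1.177000, f(m) = 0.310952 > 0 → root in [0.996000, 1.177000]
step 4: m = 1.086500, f(m) = 0.138419 > 0 → root in [0.996000, 1.086500]
Midpoint of [0.996000, 1.086500] = 1.041250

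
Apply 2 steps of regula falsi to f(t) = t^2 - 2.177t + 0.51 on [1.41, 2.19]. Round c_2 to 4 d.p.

f(1.410000) = -0.571470, f(2.190000) = 0.538470
step 1: c = 1.811595, f(c) = -0.151966 < 0 → new bracket [1.811595, 2.190000]
step 2: c = 1.894882, f(c) = -0.024580 < 0 → new bracket [1.894882, 2.190000]

1.8949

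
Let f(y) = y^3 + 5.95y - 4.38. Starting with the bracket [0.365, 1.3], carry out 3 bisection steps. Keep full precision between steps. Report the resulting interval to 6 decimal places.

[0.598750, 0.715625]

f(0.365000) = -2.159623, f(1.300000) = 5.552000 (opposite signs)
step 1: m = 0.832500, f(m) = 1.150344 > 0 → root in [0.365000, 0.832500]
step 2: m = 0.598750, f(m) = -0.602785 < 0 → root in [0.598750, 0.832500]
step 3: m = 0.715625, f(m) = 0.244454 > 0 → root in [0.598750, 0.715625]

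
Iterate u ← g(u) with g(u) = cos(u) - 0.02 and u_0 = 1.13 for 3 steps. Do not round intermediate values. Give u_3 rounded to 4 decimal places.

u_1 = g(1.130000) = 0.406660
u_2 = g(0.406660) = 0.898447
u_3 = g(0.898447) = 0.602826

0.6028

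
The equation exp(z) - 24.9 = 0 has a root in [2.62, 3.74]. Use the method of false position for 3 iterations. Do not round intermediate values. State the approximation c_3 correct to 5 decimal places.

f(2.620000) = -11.164276, f(3.740000) = 17.197990
step 1: c = 3.060867, f(c) = -3.553942 < 0 → new bracket [3.060867, 3.740000]
step 2: c = 3.177174, f(c) = -0.921100 < 0 → new bracket [3.177174, 3.740000]
step 3: c = 3.205786, f(c) = -0.225113 < 0 → new bracket [3.205786, 3.740000]

3.20579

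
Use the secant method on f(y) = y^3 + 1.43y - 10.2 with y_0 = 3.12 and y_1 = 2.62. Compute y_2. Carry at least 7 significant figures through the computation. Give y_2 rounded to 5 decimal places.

Secant update: y_(k+1) = y_k − f(y_k)·(y_k − y_(k-1))/(f(y_k) − f(y_(k-1))).
f(y_0) = 24.632928, f(y_1) = 11.531328
y_2 = 2.620000 - (11.531328)·(2.620000 - 3.120000)/(11.531328 - (24.632928)) = 2.179927; f(y_2) = 3.276483

2.17993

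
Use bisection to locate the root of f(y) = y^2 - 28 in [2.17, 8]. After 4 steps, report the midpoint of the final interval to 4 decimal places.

f(2.170000) = -23.291100, f(8.000000) = 36.000000 (opposite signs)
step 1: m = 5.085000, f(m) = -2.142775 < 0 → root in [5.085000, 8.000000]
step 2: m = 6.542500, f(m) = 14.804306 > 0 → root in [5.085000, 6.542500]
step 3: m = 5.813750, f(m) = 5.799689 > 0 → root in [5.085000, 5.813750]
step 4: m = 5.449375, f(m) = 1.695688 > 0 → root in [5.085000, 5.449375]
Midpoint of [5.085000, 5.449375] = 5.267188

5.2672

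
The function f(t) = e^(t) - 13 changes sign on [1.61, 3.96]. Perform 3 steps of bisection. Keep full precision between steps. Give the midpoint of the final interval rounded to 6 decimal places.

f(1.610000) = -7.997189, f(3.960000) = 39.457326 (opposite signs)
step 1: m = 2.785000, f(m) = 3.199818 > 0 → root in [1.610000, 2.785000]
step 2: m = 2.197500, f(m) = -3.997521 < 0 → root in [2.197500, 2.785000]
step 3: m = 2.491250, f(m) = -0.923638 < 0 → root in [2.491250, 2.785000]
Midpoint of [2.491250, 2.785000] = 2.638125

2.638125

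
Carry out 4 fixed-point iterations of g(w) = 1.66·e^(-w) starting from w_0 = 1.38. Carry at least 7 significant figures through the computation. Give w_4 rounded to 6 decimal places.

0.951738

w_1 = g(1.380000) = 0.417620
w_2 = g(0.417620) = 1.093296
w_3 = g(1.093296) = 0.556283
w_4 = g(0.556283) = 0.951738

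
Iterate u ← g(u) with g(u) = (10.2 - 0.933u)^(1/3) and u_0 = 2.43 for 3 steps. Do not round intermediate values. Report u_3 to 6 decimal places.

2.025343

u_1 = g(2.430000) = 1.994385
u_2 = g(1.994385) = 2.027879
u_3 = g(2.027879) = 2.025343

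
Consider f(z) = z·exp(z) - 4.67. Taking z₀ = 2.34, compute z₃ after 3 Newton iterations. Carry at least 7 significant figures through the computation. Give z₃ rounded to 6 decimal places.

Newton update: z ← z − f(z)/f'(z).
f'(z) = (z + 1)·exp(z)
z_0 = 2.340000: f = 19.622094, f' = 34.673330 → z_1 = 2.340000 - (19.622094)/(34.673330) = 1.774087
z_1 = 1.774087: f = 5.788057, f' = 16.352953 → z_2 = 1.774087 - (5.788057)/(16.352953) = 1.420141
z_2 = 1.420141: f = 1.206124, f' = 10.013829 → z_3 = 1.420141 - (1.206124)/(10.013829) = 1.299695

1.299695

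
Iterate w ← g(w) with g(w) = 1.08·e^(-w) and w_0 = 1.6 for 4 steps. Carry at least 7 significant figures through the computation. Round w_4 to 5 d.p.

0.68645

w_1 = g(1.600000) = 0.218048
w_2 = g(0.218048) = 0.868414
w_3 = g(0.868414) = 0.453186
w_4 = g(0.453186) = 0.686448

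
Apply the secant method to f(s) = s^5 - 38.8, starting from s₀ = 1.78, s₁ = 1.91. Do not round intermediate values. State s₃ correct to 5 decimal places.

2.06807

Secant update: s_(k+1) = s_k − f(s_k)·(s_k − s_(k-1))/(f(s_k) − f(s_(k-1))).
f(s_0) = -20.931010, f(s_1) = -13.380510
s_2 = 1.910000 - (-13.380510)·(1.910000 - 1.780000)/(-13.380510 - (-20.931010)) = 2.140378; f(s_2) = 6.121269
s_3 = 2.140378 - (6.121269)·(2.140378 - 1.910000)/(6.121269 - (-13.380510)) = 2.068066; f(s_3) = -0.971242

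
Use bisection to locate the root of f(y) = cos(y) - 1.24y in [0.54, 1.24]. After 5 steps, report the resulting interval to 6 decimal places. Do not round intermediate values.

[0.627500, 0.649375]

f(0.540000) = 0.188109, f(1.240000) = -1.212804 (opposite signs)
step 1: m = 0.890000, f(m) = -0.474188 < 0 → root in [0.540000, 0.890000]
step 2: m = 0.715000, f(m) = -0.131507 < 0 → root in [0.540000, 0.715000]
step 3: m = 0.627500, f(m) = 0.031398 > 0 → root in [0.627500, 0.715000]
step 4: m = 0.671250, f(m) = -0.049305 < 0 → root in [0.627500, 0.671250]
step 5: m = 0.649375, f(m) = -0.008763 < 0 → root in [0.627500, 0.649375]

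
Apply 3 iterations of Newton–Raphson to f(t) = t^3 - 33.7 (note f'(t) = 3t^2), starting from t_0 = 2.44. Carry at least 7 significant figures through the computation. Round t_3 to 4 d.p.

3.2302

Newton update: t ← t − f(t)/f'(t).
t_0 = 2.440000: f = -19.173216, f' = 17.860800 → t_1 = 2.440000 - (-19.173216)/(17.860800) = 3.513480
t_1 = 3.513480: f = 9.672310, f' = 37.033630 → t_2 = 3.513480 - (9.672310)/(37.033630) = 3.252304
t_2 = 3.252304: f = 0.701181, f' = 31.732441 → t_3 = 3.252304 - (0.701181)/(31.732441) = 3.230207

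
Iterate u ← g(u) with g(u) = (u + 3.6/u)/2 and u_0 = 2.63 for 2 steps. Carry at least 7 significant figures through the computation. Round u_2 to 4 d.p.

u_1 = g(2.630000) = 1.999411
u_2 = g(1.999411) = 1.899971

1.9000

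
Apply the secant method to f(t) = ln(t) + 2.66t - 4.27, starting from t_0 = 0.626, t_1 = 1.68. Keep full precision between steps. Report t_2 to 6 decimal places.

1.480481

Secant update: t_(k+1) = t_k − f(t_k)·(t_k − t_(k-1))/(f(t_k) − f(t_(k-1))).
f(t_0) = -3.073245, f(t_1) = 0.717594
t_2 = 1.680000 - (0.717594)·(1.680000 - 0.626000)/(0.717594 - (-3.073245)) = 1.480481; f(t_2) = 0.060447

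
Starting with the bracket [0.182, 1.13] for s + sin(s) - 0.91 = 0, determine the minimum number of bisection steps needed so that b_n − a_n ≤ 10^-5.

Initial width b − a = 1.13 − 0.182 = 0.948000.
After n steps the width is (b−a)/2^n; need (b−a)/2^n ≤ 10^-5.
So n ≥ log₂(0.948000/10^-5) = log₂(94800.0000) ≈ 16.5326.
Hence n = 17.

17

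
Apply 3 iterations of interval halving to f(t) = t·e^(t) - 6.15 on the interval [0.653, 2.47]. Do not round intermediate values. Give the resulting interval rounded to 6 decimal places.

f(0.653000) = -4.895394, f(2.470000) = 23.051444 (opposite signs)
step 1: m = 1.561500, f(m) = 1.292054 > 0 → root in [0.653000, 1.561500]
step 2: m = 1.107250, f(m) = -2.799433 < 0 → root in [1.107250, 1.561500]
step 3: m = 1.334375, f(m) = -1.082549 < 0 → root in [1.334375, 1.561500]

[1.334375, 1.561500]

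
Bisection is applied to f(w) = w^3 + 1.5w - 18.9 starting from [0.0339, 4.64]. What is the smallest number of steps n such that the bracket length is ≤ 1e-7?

26

Initial width b − a = 4.64 − 0.0339 = 4.606100.
After n steps the width is (b−a)/2^n; need (b−a)/2^n ≤ 1e-7.
So n ≥ log₂(4.606100/1e-7) = log₂(46061000.0000) ≈ 25.4570.
Hence n = 26.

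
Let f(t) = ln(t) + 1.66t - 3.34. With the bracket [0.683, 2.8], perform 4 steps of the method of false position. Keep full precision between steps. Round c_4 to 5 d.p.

1.69456

f(0.683000) = -2.587480, f(2.800000) = 2.337619
step 1: c = 1.795200, f(c) = 0.225148 > 0 → new bracket [0.683000, 1.795200]
step 2: c = 1.706169, f(c) = 0.026492 > 0 → new bracket [0.683000, 1.706169]
step 3: c = 1.695800, f(c) = 0.003182 > 0 → new bracket [0.683000, 1.695800]
step 4: c = 1.694556, f(c) = 0.000383 > 0 → new bracket [0.683000, 1.694556]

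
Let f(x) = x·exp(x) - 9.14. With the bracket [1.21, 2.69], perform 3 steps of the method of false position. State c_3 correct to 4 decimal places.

1.6114

False-position update: c = (a·f(b) − b·f(a))/(f(b) − f(a)); replace the endpoint whose sign matches f(c).
f(1.210000) = -5.082284, f(2.690000) = 30.488208
step 1: c = 1.421461, f(c) = -3.250644 < 0 → new bracket [1.421461, 2.690000]
step 2: c = 1.543681, f(c) = -1.912802 < 0 → new bracket [1.543681, 2.690000]
step 3: c = 1.611355, f(c) = -1.067770 < 0 → new bracket [1.611355, 2.690000]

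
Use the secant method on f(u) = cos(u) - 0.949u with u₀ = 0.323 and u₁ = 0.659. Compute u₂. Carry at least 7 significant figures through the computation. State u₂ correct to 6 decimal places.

0.775488

f(u_0) = 0.641760, f(u_1) = 0.165214
u_2 = 0.659000 - (0.165214)·(0.659000 - 0.323000)/(0.165214 - (0.641760)) = 0.775488; f(u_2) = -0.021858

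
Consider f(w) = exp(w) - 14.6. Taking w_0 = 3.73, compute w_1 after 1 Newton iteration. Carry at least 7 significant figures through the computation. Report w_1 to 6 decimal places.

f'(w) = exp(w)
w_0 = 3.730000: f = 27.079108, f' = 41.679108 → w_1 = 3.730000 - (27.079108)/(41.679108) = 3.080295

3.080295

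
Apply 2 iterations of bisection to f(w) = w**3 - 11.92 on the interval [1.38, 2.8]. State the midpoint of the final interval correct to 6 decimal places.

f(1.380000) = -9.291928, f(2.800000) = 10.032000 (opposite signs)
step 1: m = 2.090000, f(m) = -2.790671 < 0 → root in [2.090000, 2.800000]
step 2: m = 2.445000, f(m) = 2.696271 > 0 → root in [2.090000, 2.445000]
Midpoint of [2.090000, 2.445000] = 2.267500

2.267500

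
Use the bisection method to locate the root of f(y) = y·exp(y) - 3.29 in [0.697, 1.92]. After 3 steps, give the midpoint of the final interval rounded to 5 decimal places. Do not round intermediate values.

1.07919

f(0.697000) = -1.890619, f(1.920000) = 9.806240 (opposite signs)
step 1: m = 1.308500, f(m) = 1.552259 > 0 → root in [0.697000, 1.308500]
step 2: m = 1.002750, f(m) = -0.556737 < 0 → root in [1.002750, 1.308500]
step 3: m = 1.155625, f(m) = 0.380274 > 0 → root in [1.002750, 1.155625]
Midpoint of [1.002750, 1.155625] = 1.079188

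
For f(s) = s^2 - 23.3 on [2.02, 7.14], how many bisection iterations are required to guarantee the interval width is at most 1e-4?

Initial width b − a = 7.14 − 2.02 = 5.120000.
After n steps the width is (b−a)/2^n; need (b−a)/2^n ≤ 1e-4.
So n ≥ log₂(5.120000/1e-4) = log₂(51200.0000) ≈ 15.6439.
Hence n = 16.

16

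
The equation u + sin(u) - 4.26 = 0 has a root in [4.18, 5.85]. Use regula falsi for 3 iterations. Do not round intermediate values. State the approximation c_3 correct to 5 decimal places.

False-position update: c = (a·f(b) − b·f(a))/(f(b) − f(a)); replace the endpoint whose sign matches f(c).
f(4.180000) = -0.941597, f(5.850000) = 1.170236
step 1: c = 4.924598, f(c) = -0.312970 < 0 → new bracket [4.924598, 5.850000]
step 2: c = 5.119866, f(c) = -0.058257 < 0 → new bracket [5.119866, 5.850000]
step 3: c = 5.154490, f(c) = -0.009364 < 0 → new bracket [5.154490, 5.850000]

5.15449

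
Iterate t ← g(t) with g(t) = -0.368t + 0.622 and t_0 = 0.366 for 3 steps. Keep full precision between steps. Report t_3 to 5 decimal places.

0.45910

t_1 = g(0.366000) = 0.487312
t_2 = g(0.487312) = 0.442669
t_3 = g(0.442669) = 0.459098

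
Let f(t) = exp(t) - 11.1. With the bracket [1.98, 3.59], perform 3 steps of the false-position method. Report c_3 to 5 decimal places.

2.35683

f(1.980000) = -3.857257, f(3.590000) = 25.134076
step 1: c = 2.194208, f(c) = -2.127106 < 0 → new bracket [2.194208, 3.590000]
step 2: c = 2.303118, f(c) = -1.094674 < 0 → new bracket [2.303118, 3.590000]
step 3: c = 2.356826, f(c) = -0.542606 < 0 → new bracket [2.356826, 3.590000]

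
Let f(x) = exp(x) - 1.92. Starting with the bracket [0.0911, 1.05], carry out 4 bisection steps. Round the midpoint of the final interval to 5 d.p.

0.66045

f(0.091100) = -0.824621, f(1.050000) = 0.937651 (opposite signs)
step 1: m = 0.570550, f(m) = -0.150760 < 0 → root in [0.570550, 1.050000]
step 2: m = 0.810275, f(m) = 0.328526 > 0 → root in [0.570550, 0.810275]
step 3: m = 0.690413, f(m) = 0.074538 > 0 → root in [0.570550, 0.690413]
step 4: m = 0.630481, f(m) = -0.041486 < 0 → root in [0.630481, 0.690413]
Midpoint of [0.630481, 0.690413] = 0.660447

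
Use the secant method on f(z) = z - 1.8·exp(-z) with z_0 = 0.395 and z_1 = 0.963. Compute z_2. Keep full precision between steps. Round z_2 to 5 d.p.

0.81971

f(z_0) = -0.817624, f(z_1) = 0.275857
z_2 = 0.963000 - (0.275857)·(0.963000 - 0.395000)/(0.275857 - (-0.817624)) = 0.819708; f(z_2) = 0.026700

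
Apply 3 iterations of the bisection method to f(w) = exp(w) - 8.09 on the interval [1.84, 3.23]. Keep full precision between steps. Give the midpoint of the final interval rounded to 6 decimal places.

f(1.840000) = -1.793462, f(3.230000) = 17.189657 (opposite signs)
step 1: m = 2.535000, f(m) = 4.526431 > 0 → root in [1.840000, 2.535000]
step 2: m = 2.187500, f(m) = 0.822903 > 0 → root in [1.840000, 2.187500]
step 3: m = 2.013750, f(m) = -0.598643 < 0 → root in [2.013750, 2.187500]
Midpoint of [2.013750, 2.187500] = 2.100625

2.100625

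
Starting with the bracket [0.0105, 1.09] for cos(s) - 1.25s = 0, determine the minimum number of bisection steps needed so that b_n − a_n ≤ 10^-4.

Initial width b − a = 1.09 − 0.0105 = 1.079500.
After n steps the width is (b−a)/2^n; need (b−a)/2^n ≤ 10^-4.
So n ≥ log₂(1.079500/10^-4) = log₂(10795.0000) ≈ 13.3981.
Hence n = 14.

14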